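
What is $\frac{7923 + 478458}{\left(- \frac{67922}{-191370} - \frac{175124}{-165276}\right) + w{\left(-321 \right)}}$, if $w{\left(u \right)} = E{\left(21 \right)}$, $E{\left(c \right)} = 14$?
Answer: $\frac{640986687711405}{20314312918} \approx 31553.0$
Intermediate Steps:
$w{\left(u \right)} = 14$
$\frac{7923 + 478458}{\left(- \frac{67922}{-191370} - \frac{175124}{-165276}\right) + w{\left(-321 \right)}} = \frac{7923 + 478458}{\left(- \frac{67922}{-191370} - \frac{175124}{-165276}\right) + 14} = \frac{486381}{\left(\left(-67922\right) \left(- \frac{1}{191370}\right) - - \frac{43781}{41319}\right) + 14} = \frac{486381}{\left(\frac{33961}{95685} + \frac{43781}{41319}\right) + 14} = \frac{486381}{\frac{1864139848}{1317869505} + 14} = \frac{486381}{\frac{20314312918}{1317869505}} = 486381 \cdot \frac{1317869505}{20314312918} = \frac{640986687711405}{20314312918}$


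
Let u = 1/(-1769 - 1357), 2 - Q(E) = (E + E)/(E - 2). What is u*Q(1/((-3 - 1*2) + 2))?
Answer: -2/3647 ≈ -0.00054840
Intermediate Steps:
Q(E) = 2 - 2*E/(-2 + E) (Q(E) = 2 - (E + E)/(E - 2) = 2 - 2*E/(-2 + E))
u = -1/3126 (u = 1/(-3126) = -1/3126 ≈ -0.00031990)
u*Q(1/((-3 - 1*2) + 2)) = -(-2)/(1563*(-2 + 1/((-3 - 1*2) + 2))) = -(-2)/(1563*(-2 + 1/((-3 - 2) + 2))) = -(-2)/(1563*(-2 + 1/(-5 + 2))) = -(-2)/(1563*(-2 + 1/(-3))) = -(-2)/(1563*(-2 - ⅓)) = -(-2)/(1563*(-7/3)) = -(-2)*(-3)/(1563*7) = -1/3126*12/7 = -2/3647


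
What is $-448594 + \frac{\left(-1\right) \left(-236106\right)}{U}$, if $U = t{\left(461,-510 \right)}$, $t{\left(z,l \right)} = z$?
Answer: $- \frac{206565728}{461} \approx -4.4808 \cdot 10^{5}$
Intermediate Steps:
$U = 461$
$-448594 + \frac{\left(-1\right) \left(-236106\right)}{U} = -448594 + \frac{\left(-1\right) \left(-236106\right)}{461} = -448594 + 236106 \cdot \frac{1}{461} = -448594 + \frac{236106}{461} = - \frac{206565728}{461}$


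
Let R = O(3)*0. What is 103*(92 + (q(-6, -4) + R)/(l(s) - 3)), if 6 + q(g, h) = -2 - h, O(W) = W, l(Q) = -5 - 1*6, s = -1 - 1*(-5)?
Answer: 66538/7 ≈ 9505.4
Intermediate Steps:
s = 4 (s = -1 + 5 = 4)
l(Q) = -11 (l(Q) = -5 - 6 = -11)
q(g, h) = -8 - h (q(g, h) = -6 + (-2 - h) = -8 - h)
R = 0 (R = 3*0 = 0)
103*(92 + (q(-6, -4) + R)/(l(s) - 3)) = 103*(92 + ((-8 - 1*(-4)) + 0)/(-11 - 3)) = 103*(92 + ((-8 + 4) + 0)/(-14)) = 103*(92 + (-4 + 0)*(-1/14)) = 103*(92 - 4*(-1/14)) = 103*(92 + 2/7) = 103*(646/7) = 66538/7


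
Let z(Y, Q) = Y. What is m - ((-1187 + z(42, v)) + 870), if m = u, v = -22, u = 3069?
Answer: 3344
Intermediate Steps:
m = 3069
m - ((-1187 + z(42, v)) + 870) = 3069 - ((-1187 + 42) + 870) = 3069 - (-1145 + 870) = 3069 - 1*(-275) = 3069 + 275 = 3344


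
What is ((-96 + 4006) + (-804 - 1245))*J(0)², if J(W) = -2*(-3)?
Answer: 66996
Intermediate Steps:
J(W) = 6
((-96 + 4006) + (-804 - 1245))*J(0)² = ((-96 + 4006) + (-804 - 1245))*6² = (3910 - 2049)*36 = 1861*36 = 66996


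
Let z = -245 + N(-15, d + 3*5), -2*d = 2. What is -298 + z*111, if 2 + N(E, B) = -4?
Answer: -28159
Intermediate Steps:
d = -1 (d = -½*2 = -1)
N(E, B) = -6 (N(E, B) = -2 - 4 = -6)
z = -251 (z = -245 - 6 = -251)
-298 + z*111 = -298 - 251*111 = -298 - 27861 = -28159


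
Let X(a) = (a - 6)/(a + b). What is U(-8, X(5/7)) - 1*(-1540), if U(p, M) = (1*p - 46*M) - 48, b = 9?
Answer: 51307/34 ≈ 1509.0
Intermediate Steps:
X(a) = (-6 + a)/(9 + a) (X(a) = (a - 6)/(a + 9) = (-6 + a)/(9 + a))
U(p, M) = -48 + p - 46*M (U(p, M) = (p - 46*M) - 48 = -48 + p - 46*M)
U(-8, X(5/7)) - 1*(-1540) = (-48 - 8 - 46*(-6 + 5/7)/(9 + 5/7)) - 1*(-1540) = (-48 - 8 - 46*(-6 + 5*(1/7))/(9 + 5*(1/7))) + 1540 = (-48 - 8 - 46*(-6 + 5/7)/(9 + 5/7)) + 1540 = (-48 - 8 - 46*(-37)/(68/7*7)) + 1540 = (-48 - 8 - 161*(-37)/(34*7)) + 1540 = (-48 - 8 - 46*(-37/68)) + 1540 = (-48 - 8 + 851/34) + 1540 = -1053/34 + 1540 = 51307/34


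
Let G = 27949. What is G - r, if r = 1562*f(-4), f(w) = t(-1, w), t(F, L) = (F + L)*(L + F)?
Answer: -11101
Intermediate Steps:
t(F, L) = (F + L)² (t(F, L) = (F + L)*(F + L) = (F + L)²)
f(w) = (-1 + w)²
r = 39050 (r = 1562*(-1 - 4)² = 1562*(-5)² = 1562*25 = 39050)
G - r = 27949 - 1*39050 = 27949 - 39050 = -11101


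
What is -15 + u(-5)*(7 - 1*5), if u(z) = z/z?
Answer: -13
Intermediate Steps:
u(z) = 1
-15 + u(-5)*(7 - 1*5) = -15 + 1*(7 - 1*5) = -15 + 1*(7 - 5) = -15 + 1*2 = -15 + 2 = -13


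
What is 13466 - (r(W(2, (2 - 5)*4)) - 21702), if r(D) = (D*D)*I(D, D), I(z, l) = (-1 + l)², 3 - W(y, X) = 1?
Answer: 35164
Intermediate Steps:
W(y, X) = 2 (W(y, X) = 3 - 1*1 = 3 - 1 = 2)
r(D) = D²*(-1 + D)² (r(D) = (D*D)*(-1 + D)² = D²*(-1 + D)²)
13466 - (r(W(2, (2 - 5)*4)) - 21702) = 13466 - (2²*(-1 + 2)² - 21702) = 13466 - (4*1² - 21702) = 13466 - (4*1 - 21702) = 13466 - (4 - 21702) = 13466 - 1*(-21698) = 13466 + 21698 = 35164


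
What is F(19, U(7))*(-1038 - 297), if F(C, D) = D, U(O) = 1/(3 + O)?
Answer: -267/2 ≈ -133.50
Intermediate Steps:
F(19, U(7))*(-1038 - 297) = (-1038 - 297)/(3 + 7) = -1335/10 = (1/10)*(-1335) = -267/2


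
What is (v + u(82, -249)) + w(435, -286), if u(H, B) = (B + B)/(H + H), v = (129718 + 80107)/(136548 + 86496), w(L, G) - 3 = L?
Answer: 3986257999/9144804 ≈ 435.90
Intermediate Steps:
w(L, G) = 3 + L
v = 209825/223044 ≈ 0.94073
u(H, B) = B/H (u(H, B) = (2*B)/((2*H)) = (2*B)*(1/(2*H)) = B/H)
(v + u(82, -249)) + w(435, -286) = (209825/223044 - 249/82) + (3 + 435) = (209825/223044 - 249*1/82) + 438 = (209825/223044 - 249/82) + 438 = -19166153/9144804 + 438 = 3986257999/9144804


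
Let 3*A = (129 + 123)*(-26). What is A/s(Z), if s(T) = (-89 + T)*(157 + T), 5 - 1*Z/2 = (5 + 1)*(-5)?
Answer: 2184/4313 ≈ 0.50638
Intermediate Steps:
Z = 70 (Z = 10 - 2*(5 + 1)*(-5) = 10 - 12*(-5) = 10 - 2*(-30) = 10 + 60 = 70)
A = -2184 (A = ((129 + 123)*(-26))/3 = (252*(-26))/3 = (1/3)*(-6552) = -2184)
A/s(Z) = -2184/(-13973 + 70**2 + 68*70) = -2184/(-13973 + 4900 + 4760) = -2184/(-4313) = -2184*(-1/4313) = 2184/4313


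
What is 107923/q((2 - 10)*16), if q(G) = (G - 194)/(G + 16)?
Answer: 863384/23 ≈ 37538.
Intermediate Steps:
q(G) = (-194 + G)/(16 + G)
107923/q((2 - 10)*16) = 107923/(((-194 + (2 - 10)*16)/(16 + (2 - 10)*16))) = 107923/(((-194 - 8*16)/(16 - 8*16))) = 107923/(((-194 - 128)/(16 - 128))) = 107923/((-322/(-112))) = 107923/((-1/112*(-322))) = 107923/(23/8) = 107923*(8/23) = 863384/23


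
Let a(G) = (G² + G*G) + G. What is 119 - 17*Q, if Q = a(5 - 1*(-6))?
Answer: -4182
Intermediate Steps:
a(G) = G + 2*G² (a(G) = (G² + G²) + G = 2*G² + G = G + 2*G²)
Q = 253 (Q = (5 - 1*(-6))*(1 + 2*(5 - 1*(-6))) = (5 + 6)*(1 + 2*(5 + 6)) = 11*(1 + 2*11) = 11*(1 + 22) = 11*23 = 253)
119 - 17*Q = 119 - 17*253 = 119 - 4301 = -4182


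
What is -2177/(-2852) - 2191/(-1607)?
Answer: 9747171/4583164 ≈ 2.1267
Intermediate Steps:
-2177/(-2852) - 2191/(-1607) = -2177*(-1/2852) - 2191*(-1/1607) = 2177/2852 + 2191/1607 = 9747171/4583164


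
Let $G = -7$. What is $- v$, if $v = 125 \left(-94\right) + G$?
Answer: $11757$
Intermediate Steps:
$v = -11757$ ($v = 125 \left(-94\right) - 7 = -11750 - 7 = -11757$)
$- v = \left(-1\right) \left(-11757\right) = 11757$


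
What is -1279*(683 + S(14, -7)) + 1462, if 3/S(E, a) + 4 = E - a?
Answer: -14829452/17 ≈ -8.7232e+5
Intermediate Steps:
S(E, a) = 3/(-4 + E - a) (S(E, a) = 3/(-4 + (E - a)) = 3/(-4 + E - a))
-1279*(683 + S(14, -7)) + 1462 = -1279*(683 - 3/(4 - 7 - 1*14)) + 1462 = -1279*(683 - 3/(4 - 7 - 14)) + 1462 = -1279*(683 - 3/(-17)) + 1462 = -1279*(683 - 3*(-1/17)) + 1462 = -1279*(683 + 3/17) + 1462 = -1279*11614/17 + 1462 = -14854306/17 + 1462 = -14829452/17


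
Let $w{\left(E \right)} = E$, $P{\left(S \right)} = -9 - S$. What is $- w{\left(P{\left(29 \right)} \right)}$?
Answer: $38$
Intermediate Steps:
$- w{\left(P{\left(29 \right)} \right)} = - (-9 - 29) = \left(-1\right) \left(-38\right) = 38$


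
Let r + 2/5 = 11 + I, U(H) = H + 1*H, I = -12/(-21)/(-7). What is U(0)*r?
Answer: 0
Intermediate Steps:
I = -4/49 (I = -12*(-1/21)*(-⅐) = (4/7)*(-⅐) = -4/49 ≈ -0.081633)
U(H) = 2*H (U(H) = H + H = 2*H)
r = 2577/245 (r = -⅖ + (11 - 4/49) = -⅖ + 535/49 = 2577/245 ≈ 10.518)
U(0)*r = (2*0)*(2577/245) = 0*(2577/245) = 0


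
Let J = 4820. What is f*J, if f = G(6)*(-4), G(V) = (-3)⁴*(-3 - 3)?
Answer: 9370080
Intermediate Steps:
G(V) = -486 (G(V) = 81*(-6) = -486)
f = 1944 (f = -486*(-4) = 1944)
f*J = 1944*4820 = 9370080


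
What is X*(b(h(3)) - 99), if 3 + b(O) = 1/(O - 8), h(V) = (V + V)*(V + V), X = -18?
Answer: 25695/14 ≈ 1835.4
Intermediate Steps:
h(V) = 4*V² (h(V) = (2*V)*(2*V) = 4*V²)
b(O) = -3 + 1/(-8 + O) (b(O) = -3 + 1/(O - 8) = -3 + 1/(-8 + O))
X*(b(h(3)) - 99) = -18*((25 - 12*3²)/(-8 + 4*3²) - 99) = -18*((25 - 12*9)/(-8 + 4*9) - 99) = -18*((25 - 3*36)/(-8 + 36) - 99) = -18*((25 - 108)/28 - 99) = -18*((1/28)*(-83) - 99) = -18*(-83/28 - 99) = -18*(-2855/28) = 25695/14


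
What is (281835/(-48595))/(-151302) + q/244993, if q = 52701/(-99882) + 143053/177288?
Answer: 777188939066141325/19689808268254098371656 ≈ 3.9472e-5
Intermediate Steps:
q = 91577127/327923704 (q = 52701*(-1/99882) + 143053*(1/177288) = -17567/33294 + 143053/177288 = 91577127/327923704 ≈ 0.27926)
(281835/(-48595))/(-151302) + q/244993 = (281835/(-48595))/(-151302) + (91577127/327923704)/244993 = (281835*(-1/48595))*(-1/151302) + (91577127/327923704)*(1/244993) = -56367/9719*(-1/151302) + 91577127/80339012014072 = 18789/490168046 + 91577127/80339012014072 = 777188939066141325/19689808268254098371656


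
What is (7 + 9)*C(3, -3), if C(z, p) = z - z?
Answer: 0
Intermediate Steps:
C(z, p) = 0
(7 + 9)*C(3, -3) = (7 + 9)*0 = 16*0 = 0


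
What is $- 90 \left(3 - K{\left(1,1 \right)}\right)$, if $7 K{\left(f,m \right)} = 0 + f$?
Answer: $- \frac{1800}{7} \approx -257.14$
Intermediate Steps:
$K{\left(f,m \right)} = \frac{f}{7}$ ($K{\left(f,m \right)} = \frac{0 + f}{7} = \frac{f}{7}$)
$- 90 \left(3 - K{\left(1,1 \right)}\right) = - 90 \left(3 - \frac{1}{7} \cdot 1\right) = - 90 \left(3 - \frac{1}{7}\right) = \left(-90\right) \frac{20}{7} = - \frac{1800}{7}$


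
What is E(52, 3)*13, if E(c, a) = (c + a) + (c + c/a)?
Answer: 4849/3 ≈ 1616.3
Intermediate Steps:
E(c, a) = a + 2*c + c/a (E(c, a) = (a + c) + (c + c/a) = a + 2*c + c/a)
E(52, 3)*13 = (3 + 2*52 + 52/3)*13 = (3 + 104 + 52*(⅓))*13 = (3 + 104 + 52/3)*13 = (373/3)*13 = 4849/3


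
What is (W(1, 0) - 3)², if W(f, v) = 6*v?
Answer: 9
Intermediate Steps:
(W(1, 0) - 3)² = (6*0 - 3)² = (0 - 3)² = (-3)² = 9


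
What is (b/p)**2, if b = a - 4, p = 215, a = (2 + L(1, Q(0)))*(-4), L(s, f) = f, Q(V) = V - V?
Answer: 144/46225 ≈ 0.0031152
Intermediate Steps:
Q(V) = 0
a = -8 (a = (2 + 0)*(-4) = 2*(-4) = -8)
b = -12 (b = -8 - 4 = -12)
(b/p)**2 = (-12/215)**2 = 144/46225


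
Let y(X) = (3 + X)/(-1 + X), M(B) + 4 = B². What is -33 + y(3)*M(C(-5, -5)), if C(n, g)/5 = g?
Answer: 1830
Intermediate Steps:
C(n, g) = 5*g
M(B) = -4 + B²
y(X) = (3 + X)/(-1 + X)
-33 + y(3)*M(C(-5, -5)) = -33 + ((3 + 3)/(-1 + 3))*(-4 + (5*(-5))²) = -33 + (6/2)*(-4 + (-25)²) = -33 + ((½)*6)*(-4 + 625) = -33 + 3*621 = -33 + 1863 = 1830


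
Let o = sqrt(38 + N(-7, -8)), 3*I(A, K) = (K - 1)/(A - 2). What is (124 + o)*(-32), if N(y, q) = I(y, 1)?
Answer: -3968 - 32*sqrt(38) ≈ -4165.3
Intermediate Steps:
I(A, K) = (-1 + K)/(3*(-2 + A)) (I(A, K) = ((K - 1)/(A - 2))/3 = ((-1 + K)/(-2 + A))/3 = (-1 + K)/(3*(-2 + A)))
N(y, q) = 0 (N(y, q) = (-1 + 1)/(3*(-2 + y)) = (1/3)*0/(-2 + y) = 0)
o = sqrt(38) (o = sqrt(38 + 0) = sqrt(38) ≈ 6.1644)
(124 + o)*(-32) = (124 + sqrt(38))*(-32) = -3968 - 32*sqrt(38)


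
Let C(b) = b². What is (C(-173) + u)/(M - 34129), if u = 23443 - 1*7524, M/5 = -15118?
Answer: -45848/109719 ≈ -0.41787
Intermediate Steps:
M = -75590 (M = 5*(-15118) = -75590)
u = 15919 (u = 23443 - 7524 = 15919)
(C(-173) + u)/(M - 34129) = ((-173)² + 15919)/(-75590 - 34129) = (29929 + 15919)/(-109719) = 45848*(-1/109719) = -45848/109719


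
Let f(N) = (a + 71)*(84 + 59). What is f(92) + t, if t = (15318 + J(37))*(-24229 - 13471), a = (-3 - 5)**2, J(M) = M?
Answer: -578864195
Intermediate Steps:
a = 64 (a = (-8)**2 = 64)
f(N) = 19305 (f(N) = (64 + 71)*(84 + 59) = 135*143 = 19305)
t = -578883500 (t = (15318 + 37)*(-24229 - 13471) = 15355*(-37700) = -578883500)
f(92) + t = 19305 - 578883500 = -578864195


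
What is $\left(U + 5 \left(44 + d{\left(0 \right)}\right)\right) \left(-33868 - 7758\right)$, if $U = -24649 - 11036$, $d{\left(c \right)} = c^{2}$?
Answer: $1476266090$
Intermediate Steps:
$U = -35685$ ($U = -24649 - 11036 = -35685$)
$\left(U + 5 \left(44 + d{\left(0 \right)}\right)\right) \left(-33868 - 7758\right) = \left(-35685 + 5 \left(44 + 0^{2}\right)\right) \left(-33868 - 7758\right) = \left(-35685 + 5 \left(44 + 0\right)\right) \left(-41626\right) = \left(-35685 + 5 \cdot 44\right) \left(-41626\right) = \left(-35685 + 220\right) \left(-41626\right) = \left(-35465\right) \left(-41626\right) = 1476266090$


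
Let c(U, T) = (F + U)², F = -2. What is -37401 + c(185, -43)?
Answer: -3912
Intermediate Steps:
c(U, T) = (-2 + U)²
-37401 + c(185, -43) = -37401 + (-2 + 185)² = -37401 + 183² = -37401 + 33489 = -3912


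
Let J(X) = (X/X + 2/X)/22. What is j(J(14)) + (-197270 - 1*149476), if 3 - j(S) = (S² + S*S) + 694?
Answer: -2059954005/5929 ≈ -3.4744e+5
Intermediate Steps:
J(X) = 1/22 + 1/(11*X) (J(X) = (1 + 2/X)*(1/22) = 1/22 + 1/(11*X))
j(S) = -691 - 2*S² (j(S) = 3 - ((S² + S*S) + 694) = 3 - ((S² + S²) + 694) = 3 - (2*S² + 694) = 3 - (694 + 2*S²) = 3 + (-694 - 2*S²) = -691 - 2*S²)
j(J(14)) + (-197270 - 1*149476) = (-691 - 2*(2 + 14)²/94864) + (-197270 - 1*149476) = (-691 - 2*((1/22)*(1/14)*16)²) + (-197270 - 149476) = (-691 - 2*(4/77)²) - 346746 = (-691 - 2*16/5929) - 346746 = (-691 - 32/5929) - 346746 = -4096971/5929 - 346746 = -2059954005/5929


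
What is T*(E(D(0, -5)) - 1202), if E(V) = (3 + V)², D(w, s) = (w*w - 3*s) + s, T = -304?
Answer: 314032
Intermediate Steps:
D(w, s) = w² - 2*s (D(w, s) = (w² - 3*s) + s = w² - 2*s)
T*(E(D(0, -5)) - 1202) = -304*((3 + (0² - 2*(-5)))² - 1202) = -304*((3 + (0 + 10))² - 1202) = -304*((3 + 10)² - 1202) = -304*(13² - 1202) = -304*(169 - 1202) = -304*(-1033) = 314032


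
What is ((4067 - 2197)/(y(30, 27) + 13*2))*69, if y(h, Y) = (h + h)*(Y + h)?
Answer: 64515/1723 ≈ 37.443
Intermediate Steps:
y(h, Y) = 2*h*(Y + h) (y(h, Y) = (2*h)*(Y + h) = 2*h*(Y + h))
((4067 - 2197)/(y(30, 27) + 13*2))*69 = ((4067 - 2197)/(2*30*(27 + 30) + 13*2))*69 = (1870/(2*30*57 + 26))*69 = (1870/(3420 + 26))*69 = (1870/3446)*69 = (1870*(1/3446))*69 = (935/1723)*69 = 64515/1723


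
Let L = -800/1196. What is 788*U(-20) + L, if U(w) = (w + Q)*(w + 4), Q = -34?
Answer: 203568568/299 ≈ 6.8083e+5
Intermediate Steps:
L = -200/299 (L = -800*1/1196 = -200/299 ≈ -0.66890)
U(w) = (-34 + w)*(4 + w) (U(w) = (w - 34)*(w + 4) = (-34 + w)*(4 + w))
788*U(-20) + L = 788*(-136 + (-20)² - 30*(-20)) - 200/299 = 788*(-136 + 400 + 600) - 200/299 = 788*864 - 200/299 = 680832 - 200/299 = 203568568/299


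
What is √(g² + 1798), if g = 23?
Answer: √2327 ≈ 48.239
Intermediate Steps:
√(g² + 1798) = √(23² + 1798) = √(529 + 1798) = √2327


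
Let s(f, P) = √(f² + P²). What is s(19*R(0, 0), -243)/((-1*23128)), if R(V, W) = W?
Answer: -243/23128 ≈ -0.010507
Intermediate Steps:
s(f, P) = √(P² + f²)
s(19*R(0, 0), -243)/((-1*23128)) = √((-243)² + (19*0)²)/((-1*23128)) = √(59049 + 0²)/(-23128) = √(59049 + 0)*(-1/23128) = √59049*(-1/23128) = 243*(-1/23128) = -243/23128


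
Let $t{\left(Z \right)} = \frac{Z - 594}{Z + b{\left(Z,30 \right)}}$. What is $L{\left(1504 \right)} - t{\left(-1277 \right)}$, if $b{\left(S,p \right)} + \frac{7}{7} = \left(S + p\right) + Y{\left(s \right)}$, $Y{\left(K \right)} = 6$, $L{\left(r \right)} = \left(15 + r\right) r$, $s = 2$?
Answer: $\frac{5754845073}{2519} \approx 2.2846 \cdot 10^{6}$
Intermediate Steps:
$L{\left(r \right)} = r \left(15 + r\right)$
$b{\left(S,p \right)} = 5 + S + p$ ($b{\left(S,p \right)} = -1 + \left(\left(S + p\right) + 6\right) = -1 + \left(6 + S + p\right) = 5 + S + p$)
$t{\left(Z \right)} = \frac{-594 + Z}{35 + 2 Z}$ ($t{\left(Z \right)} = \frac{Z - 594}{Z + \left(5 + Z + 30\right)} = \frac{-594 + Z}{Z + \left(35 + Z\right)} = \frac{-594 + Z}{35 + 2 Z}$)
$L{\left(1504 \right)} - t{\left(-1277 \right)} = 1504 \left(15 + 1504\right) - \frac{-594 - 1277}{35 + 2 \left(-1277\right)} = 1504 \cdot 1519 - \frac{1}{35 - 2554} \left(-1871\right) = 2284576 - \frac{1}{-2519} \left(-1871\right) = 2284576 - \left(- \frac{1}{2519}\right) \left(-1871\right) = 2284576 - \frac{1871}{2519} = \frac{5754845073}{2519}$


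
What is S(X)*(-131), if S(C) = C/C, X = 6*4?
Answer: -131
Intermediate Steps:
X = 24
S(C) = 1
S(X)*(-131) = 1*(-131) = -131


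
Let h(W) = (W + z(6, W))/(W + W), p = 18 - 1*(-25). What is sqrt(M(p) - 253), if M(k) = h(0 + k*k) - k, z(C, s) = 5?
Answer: 13*I*sqrt(3233)/43 ≈ 17.19*I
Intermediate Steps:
p = 43 (p = 18 + 25 = 43)
h(W) = (5 + W)/(2*W) (h(W) = (W + 5)/(W + W) = (5 + W)/((2*W)) = (5 + W)*(1/(2*W)) = (5 + W)/(2*W))
M(k) = -k + (5 + k**2)/(2*k**2) (M(k) = (5 + (0 + k*k))/(2*(0 + k*k)) - k = (5 + (0 + k**2))/(2*(0 + k**2)) - k = (5 + k**2)/(2*(k**2)) - k = (5 + k**2)/(2*k**2) - k = -k + (5 + k**2)/(2*k**2))
sqrt(M(p) - 253) = sqrt((1/2 - 1*43 + (5/2)/43**2) - 253) = sqrt((1/2 - 43 + (5/2)*(1/1849)) - 253) = sqrt((1/2 - 43 + 5/3698) - 253) = sqrt(-78580/1849 - 253) = sqrt(-546377/1849) = 13*I*sqrt(3233)/43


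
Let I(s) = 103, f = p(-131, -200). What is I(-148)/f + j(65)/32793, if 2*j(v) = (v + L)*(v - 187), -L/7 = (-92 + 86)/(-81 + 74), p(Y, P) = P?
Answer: -4097479/6558600 ≈ -0.62475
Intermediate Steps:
L = -6 (L = -7*(-92 + 86)/(-81 + 74) = -(-42)/(-7) = -(-42)*(-1)/7 = -7*6/7 = -6)
f = -200
j(v) = (-187 + v)*(-6 + v)/2 (j(v) = ((v - 6)*(v - 187))/2 = ((-6 + v)*(-187 + v))/2 = ((-187 + v)*(-6 + v))/2 = (-187 + v)*(-6 + v)/2)
I(-148)/f + j(65)/32793 = 103/(-200) + (561 + (½)*65² - 193/2*65)/32793 = 103*(-1/200) + (561 + (½)*4225 - 12545/2)*(1/32793) = -103/200 + (561 + 4225/2 - 12545/2)*(1/32793) = -103/200 - 3599*1/32793 = -103/200 - 3599/32793 = -4097479/6558600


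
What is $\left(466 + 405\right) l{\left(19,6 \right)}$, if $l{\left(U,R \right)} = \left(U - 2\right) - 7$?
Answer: $8710$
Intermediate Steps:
$l{\left(U,R \right)} = -9 + U$ ($l{\left(U,R \right)} = \left(-2 + U\right) - 7 = -9 + U$)
$\left(466 + 405\right) l{\left(19,6 \right)} = \left(466 + 405\right) \left(-9 + 19\right) = 871 \cdot 10 = 8710$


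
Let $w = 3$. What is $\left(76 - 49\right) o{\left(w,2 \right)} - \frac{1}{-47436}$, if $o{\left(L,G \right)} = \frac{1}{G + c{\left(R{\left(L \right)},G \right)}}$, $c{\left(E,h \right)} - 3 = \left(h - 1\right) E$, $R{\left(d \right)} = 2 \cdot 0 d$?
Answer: $\frac{1280777}{237180} \approx 5.4$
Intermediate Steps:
$R{\left(d \right)} = 0$ ($R{\left(d \right)} = 0 d = 0$)
$c{\left(E,h \right)} = 3 + E \left(-1 + h\right)$ ($c{\left(E,h \right)} = 3 + \left(h - 1\right) E = 3 + \left(-1 + h\right) E = 3 + E \left(-1 + h\right)$)
$o{\left(L,G \right)} = \frac{1}{3 + G}$ ($o{\left(L,G \right)} = \frac{1}{G + \left(3 - 0 + 0 G\right)} = \frac{1}{G + \left(3 + 0 + 0\right)} = \frac{1}{G + 3} = \frac{1}{3 + G}$)
$\left(76 - 49\right) o{\left(w,2 \right)} - \frac{1}{-47436} = \frac{76 - 49}{3 + 2} - \frac{1}{-47436} = \frac{27}{5} - - \frac{1}{47436} = 27 \cdot \frac{1}{5} + \frac{1}{47436} = \frac{27}{5} + \frac{1}{47436} = \frac{1280777}{237180}$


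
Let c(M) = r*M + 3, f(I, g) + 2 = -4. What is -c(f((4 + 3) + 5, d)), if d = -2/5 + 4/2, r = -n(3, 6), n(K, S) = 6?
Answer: -39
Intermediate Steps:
r = -6 (r = -1*6 = -6)
d = 8/5 (d = -2*⅕ + 4*(½) = -⅖ + 2 = 8/5 ≈ 1.6000)
f(I, g) = -6 (f(I, g) = -2 - 4 = -6)
c(M) = 3 - 6*M (c(M) = -6*M + 3 = 3 - 6*M)
-c(f((4 + 3) + 5, d)) = -(3 - 6*(-6)) = -(3 + 36) = -1*39 = -39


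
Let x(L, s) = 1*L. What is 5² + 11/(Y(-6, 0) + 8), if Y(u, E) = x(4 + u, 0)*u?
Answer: 511/20 ≈ 25.550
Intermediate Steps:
x(L, s) = L
Y(u, E) = u*(4 + u) (Y(u, E) = (4 + u)*u = u*(4 + u))
5² + 11/(Y(-6, 0) + 8) = 5² + 11/(-6*(4 - 6) + 8) = 25 + 11/(-6*(-2) + 8) = 25 + 11/(12 + 8) = 25 + 11/20 = 511/20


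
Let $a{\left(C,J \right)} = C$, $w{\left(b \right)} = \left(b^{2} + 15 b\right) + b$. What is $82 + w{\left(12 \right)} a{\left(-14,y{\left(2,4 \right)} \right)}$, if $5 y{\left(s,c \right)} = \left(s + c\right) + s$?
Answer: $-4622$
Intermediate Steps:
$w{\left(b \right)} = b^{2} + 16 b$
$y{\left(s,c \right)} = \frac{c}{5} + \frac{2 s}{5}$ ($y{\left(s,c \right)} = \frac{\left(s + c\right) + s}{5} = \frac{\left(c + s\right) + s}{5} = \frac{c + 2 s}{5} = \frac{c}{5} + \frac{2 s}{5}$)
$82 + w{\left(12 \right)} a{\left(-14,y{\left(2,4 \right)} \right)} = 82 + 12 \left(16 + 12\right) \left(-14\right) = 82 + 12 \cdot 28 \left(-14\right) = 82 + 336 \left(-14\right) = 82 - 4704 = -4622$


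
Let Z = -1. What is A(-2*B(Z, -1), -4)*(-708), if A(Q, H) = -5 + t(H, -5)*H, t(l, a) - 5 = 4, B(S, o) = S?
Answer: 29028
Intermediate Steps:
t(l, a) = 9 (t(l, a) = 5 + 4 = 9)
A(Q, H) = -5 + 9*H
A(-2*B(Z, -1), -4)*(-708) = (-5 + 9*(-4))*(-708) = (-5 - 36)*(-708) = -41*(-708) = 29028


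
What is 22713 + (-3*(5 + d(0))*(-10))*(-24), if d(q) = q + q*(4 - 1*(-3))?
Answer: 19113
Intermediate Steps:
d(q) = 8*q (d(q) = q + q*(4 + 3) = q + q*7 = q + 7*q = 8*q)
22713 + (-3*(5 + d(0))*(-10))*(-24) = 22713 + (-3*(5 + 8*0)*(-10))*(-24) = 22713 + (-3*(5 + 0)*(-10))*(-24) = 22713 + (-3*5*(-10))*(-24) = 22713 - 15*(-10)*(-24) = 22713 + 150*(-24) = 22713 - 3600 = 19113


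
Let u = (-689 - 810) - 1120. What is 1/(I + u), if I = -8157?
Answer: -1/10776 ≈ -9.2799e-5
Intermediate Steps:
u = -2619 (u = -1499 - 1120 = -2619)
1/(I + u) = 1/(-8157 - 2619) = 1/(-10776) = -1/10776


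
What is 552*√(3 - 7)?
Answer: 1104*I ≈ 1104.0*I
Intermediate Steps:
552*√(3 - 7) = 552*√(-4) = 552*(2*I) = 1104*I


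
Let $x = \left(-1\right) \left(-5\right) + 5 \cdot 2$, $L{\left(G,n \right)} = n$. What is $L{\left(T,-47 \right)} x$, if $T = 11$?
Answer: $-705$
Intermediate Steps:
$x = 15$ ($x = 5 + 10 = 15$)
$L{\left(T,-47 \right)} x = \left(-47\right) 15 = -705$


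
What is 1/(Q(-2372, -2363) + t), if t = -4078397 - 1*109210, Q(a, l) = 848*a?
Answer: -1/6199063 ≈ -1.6131e-7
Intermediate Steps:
t = -4187607 (t = -4078397 - 109210 = -4187607)
1/(Q(-2372, -2363) + t) = 1/(848*(-2372) - 4187607) = 1/(-2011456 - 4187607) = 1/(-6199063) = -1/6199063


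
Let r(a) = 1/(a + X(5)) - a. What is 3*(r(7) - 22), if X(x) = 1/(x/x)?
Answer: -693/8 ≈ -86.625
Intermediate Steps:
X(x) = 1 (X(x) = 1/1 = 1)
r(a) = 1/(1 + a) - a (r(a) = 1/(a + 1) - a = 1/(1 + a) - a)
3*(r(7) - 22) = 3*((1 - 1*7 - 1*7**2)/(1 + 7) - 22) = 3*((1 - 7 - 1*49)/8 - 22) = 3*((1 - 7 - 49)/8 - 22) = 3*((1/8)*(-55) - 22) = 3*(-55/8 - 22) = 3*(-231/8) = -693/8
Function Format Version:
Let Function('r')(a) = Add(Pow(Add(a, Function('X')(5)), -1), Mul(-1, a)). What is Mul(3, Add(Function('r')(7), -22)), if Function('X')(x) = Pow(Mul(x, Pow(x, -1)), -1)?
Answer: Rational(-693, 8) ≈ -86.625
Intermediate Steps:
Function('X')(x) = 1 (Function('X')(x) = Pow(1, -1) = 1)
Function('r')(a) = Add(Pow(Add(1, a), -1), Mul(-1, a)) (Function('r')(a) = Add(Pow(Add(a, 1), -1), Mul(-1, a)) = Add(Pow(Add(1, a), -1), Mul(-1, a)))
Mul(3, Add(Function('r')(7), -22)) = Mul(3, Add(Mul(Pow(Add(1, 7), -1), Add(1, Mul(-1, 7), Mul(-1, Pow(7, 2)))), -22)) = Mul(3, Add(Mul(Pow(8, -1), Add(1, -7, Mul(-1, 49))), -22)) = Mul(3, Add(Mul(Rational(1, 8), Add(1, -7, -49)), -22)) = Mul(3, Add(Mul(Rational(1, 8), -55), -22)) = Mul(3, Add(Rational(-55, 8), -22)) = Mul(3, Rational(-231, 8)) = Rational(-693, 8)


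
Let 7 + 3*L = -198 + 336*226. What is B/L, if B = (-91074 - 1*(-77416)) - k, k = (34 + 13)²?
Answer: -47601/75731 ≈ -0.62855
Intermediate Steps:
k = 2209 (k = 47² = 2209)
B = -15867 (B = (-91074 - 1*(-77416)) - 1*2209 = (-91074 + 77416) - 2209 = -13658 - 2209 = -15867)
L = 75731/3 (L = -7/3 + (-198 + 336*226)/3 = -7/3 + (-198 + 75936)/3 = -7/3 + (⅓)*75738 = -7/3 + 25246 = 75731/3 ≈ 25244.)
B/L = -15867/75731/3 = -15867*3/75731 = -47601/75731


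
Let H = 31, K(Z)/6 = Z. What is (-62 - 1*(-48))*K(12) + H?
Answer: -977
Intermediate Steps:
K(Z) = 6*Z
(-62 - 1*(-48))*K(12) + H = (-62 - 1*(-48))*(6*12) + 31 = (-62 + 48)*72 + 31 = -14*72 + 31 = -1008 + 31 = -977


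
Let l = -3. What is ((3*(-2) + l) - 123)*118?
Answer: -15576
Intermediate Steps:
((3*(-2) + l) - 123)*118 = ((3*(-2) - 3) - 123)*118 = ((-6 - 3) - 123)*118 = (-9 - 123)*118 = -132*118 = -15576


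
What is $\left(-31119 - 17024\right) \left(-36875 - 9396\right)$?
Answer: $2227624753$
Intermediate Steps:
$\left(-31119 - 17024\right) \left(-36875 - 9396\right) = \left(-48143\right) \left(-46271\right) = 2227624753$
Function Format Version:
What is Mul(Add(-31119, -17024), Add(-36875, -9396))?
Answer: 2227624753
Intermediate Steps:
Mul(Add(-31119, -17024), Add(-36875, -9396)) = Mul(-48143, -46271) = 2227624753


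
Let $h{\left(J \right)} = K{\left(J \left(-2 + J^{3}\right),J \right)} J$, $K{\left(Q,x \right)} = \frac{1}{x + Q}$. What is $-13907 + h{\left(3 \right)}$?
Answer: $- \frac{361581}{26} \approx -13907.0$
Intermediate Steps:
$K{\left(Q,x \right)} = \frac{1}{Q + x}$
$h{\left(J \right)} = \frac{J}{J + J \left(-2 + J^{3}\right)}$ ($h{\left(J \right)} = \frac{J}{J \left(-2 + J^{3}\right) + J} = \frac{J}{J + J \left(-2 + J^{3}\right)}$)
$-13907 + h{\left(3 \right)} = -13907 + \frac{1}{-1 + 3^{3}} = -13907 + \frac{1}{-1 + 27} = -13907 + \frac{1}{26} = - \frac{361581}{26}$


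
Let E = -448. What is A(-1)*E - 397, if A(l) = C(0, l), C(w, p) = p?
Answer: 51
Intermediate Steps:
A(l) = l
A(-1)*E - 397 = -1*(-448) - 397 = 448 - 397 = 51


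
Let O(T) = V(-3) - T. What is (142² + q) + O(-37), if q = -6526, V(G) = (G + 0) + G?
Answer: 13669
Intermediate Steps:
V(G) = 2*G (V(G) = G + G = 2*G)
O(T) = -6 - T (O(T) = 2*(-3) - T = -6 - T)
(142² + q) + O(-37) = (142² - 6526) + (-6 - 1*(-37)) = (20164 - 6526) + (-6 + 37) = 13638 + 31 = 13669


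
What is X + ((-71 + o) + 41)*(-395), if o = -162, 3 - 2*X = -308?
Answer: 151991/2 ≈ 75996.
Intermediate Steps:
X = 311/2 (X = 3/2 - ½*(-308) = 3/2 + 154 = 311/2 ≈ 155.50)
X + ((-71 + o) + 41)*(-395) = 311/2 + ((-71 - 162) + 41)*(-395) = 311/2 + (-233 + 41)*(-395) = 311/2 - 192*(-395) = 311/2 + 75840 = 151991/2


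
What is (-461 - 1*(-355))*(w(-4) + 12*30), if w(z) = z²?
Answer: -39856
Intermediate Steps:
(-461 - 1*(-355))*(w(-4) + 12*30) = (-461 - 1*(-355))*((-4)² + 12*30) = (-461 + 355)*(16 + 360) = -106*376 = -39856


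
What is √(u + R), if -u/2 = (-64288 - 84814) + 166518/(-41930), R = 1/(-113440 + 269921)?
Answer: √3209504515707608075516195/3280624165 ≈ 546.09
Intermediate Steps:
R = 1/156481 ≈ 6.3906e-6
u = 6252013378/20965 (u = -2*((-64288 - 84814) + 166518/(-41930)) = -2*(-149102 + 166518*(-1/41930)) = -2*(-149102 - 83259/20965) = -2*(-3126006689/20965) = 6252013378/20965 ≈ 2.9821e+5)
√(u + R) = √(6252013378/20965 + 1/156481) = √(978321305423783/3280624165) = √3209504515707608075516195/3280624165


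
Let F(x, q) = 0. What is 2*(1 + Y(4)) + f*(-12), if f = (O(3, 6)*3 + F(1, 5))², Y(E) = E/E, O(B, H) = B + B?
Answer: -3884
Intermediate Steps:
O(B, H) = 2*B
Y(E) = 1
f = 324 (f = ((2*3)*3 + 0)² = (6*3 + 0)² = (18 + 0)² = 18² = 324)
2*(1 + Y(4)) + f*(-12) = 2*(1 + 1) + 324*(-12) = 2*2 - 3888 = 4 - 3888 = -3884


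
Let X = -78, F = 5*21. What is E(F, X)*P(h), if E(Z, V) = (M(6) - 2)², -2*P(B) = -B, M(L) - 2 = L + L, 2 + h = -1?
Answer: -216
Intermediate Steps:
h = -3 (h = -2 - 1 = -3)
M(L) = 2 + 2*L (M(L) = 2 + (L + L) = 2 + 2*L)
P(B) = B/2 (P(B) = -(-1)*B/2 = B/2)
F = 105
E(Z, V) = 144 (E(Z, V) = ((2 + 2*6) - 2)² = ((2 + 12) - 2)² = (14 - 2)² = 12² = 144)
E(F, X)*P(h) = 144*((½)*(-3)) = 144*(-3/2) = -216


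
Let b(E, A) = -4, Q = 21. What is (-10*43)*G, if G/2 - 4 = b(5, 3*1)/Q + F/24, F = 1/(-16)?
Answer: -733365/224 ≈ -3273.9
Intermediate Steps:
F = -1/16 (F = 1*(-1/16) = -1/16 ≈ -0.062500)
G = 3411/448 (G = 8 + 2*(-4/21 - 1/16/24) = 8 + 2*(-4*1/21 - 1/16*1/24) = 8 + 2*(-4/21 - 1/384) = 8 + 2*(-173/896) = 8 - 173/448 = 3411/448 ≈ 7.6138)
(-10*43)*G = -10*43*(3411/448) = -430*3411/448 = -733365/224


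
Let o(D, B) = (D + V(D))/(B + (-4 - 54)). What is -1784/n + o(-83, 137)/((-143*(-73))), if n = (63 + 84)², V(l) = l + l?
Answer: -1476611545/17820531729 ≈ -0.082860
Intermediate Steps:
V(l) = 2*l
o(D, B) = 3*D/(-58 + B) (o(D, B) = (D + 2*D)/(B + (-4 - 54)) = (3*D)/(B - 58) = (3*D)/(-58 + B) = 3*D/(-58 + B))
n = 21609 (n = 147² = 21609)
-1784/n + o(-83, 137)/((-143*(-73))) = -1784/21609 + (3*(-83)/(-58 + 137))/((-143*(-73))) = -1784*1/21609 + (3*(-83)/79)/10439 = -1784/21609 + (3*(-83)*(1/79))*(1/10439) = -1784/21609 - 249/79*1/10439 = -1784/21609 - 249/824681 = -1476611545/17820531729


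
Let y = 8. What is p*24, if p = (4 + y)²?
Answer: 3456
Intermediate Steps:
p = 144 (p = (4 + 8)² = 12² = 144)
p*24 = 144*24 = 3456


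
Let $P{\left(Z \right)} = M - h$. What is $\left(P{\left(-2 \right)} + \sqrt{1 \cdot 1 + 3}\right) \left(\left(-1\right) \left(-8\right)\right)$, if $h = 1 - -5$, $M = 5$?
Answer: $8$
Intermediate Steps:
$h = 6$ ($h = 1 + 5 = 6$)
$P{\left(Z \right)} = -1$ ($P{\left(Z \right)} = 5 - 6 = -1$)
$\left(P{\left(-2 \right)} + \sqrt{1 \cdot 1 + 3}\right) \left(\left(-1\right) \left(-8\right)\right) = \left(-1 + \sqrt{1 \cdot 1 + 3}\right) \left(\left(-1\right) \left(-8\right)\right) = \left(-1 + \sqrt{1 + 3}\right) 8 = \left(-1 + \sqrt{4}\right) 8 = \left(-1 + 2\right) 8 = 1 \cdot 8 = 8$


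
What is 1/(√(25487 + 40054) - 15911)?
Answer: -2273/36156340 - √65541/253094380 ≈ -6.3877e-5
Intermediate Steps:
1/(√(25487 + 40054) - 15911) = 1/(√65541 - 15911) = 1/(-15911 + √65541)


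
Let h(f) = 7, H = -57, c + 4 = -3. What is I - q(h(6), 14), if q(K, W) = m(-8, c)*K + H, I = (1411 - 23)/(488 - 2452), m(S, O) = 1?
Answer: 24203/491 ≈ 49.293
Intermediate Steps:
c = -7 (c = -4 - 3 = -7)
I = -347/491 (I = 1388/(-1964) = 1388*(-1/1964) = -347/491 ≈ -0.70672)
q(K, W) = -57 + K (q(K, W) = 1*K - 57 = K - 57 = -57 + K)
I - q(h(6), 14) = -347/491 - (-57 + 7) = -347/491 - 1*(-50) = -347/491 + 50 = 24203/491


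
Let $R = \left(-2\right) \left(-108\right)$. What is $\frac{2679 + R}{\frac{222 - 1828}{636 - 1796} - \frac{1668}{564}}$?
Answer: $- \frac{26305900}{14293} \approx -1840.5$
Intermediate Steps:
$R = 216$
$\frac{2679 + R}{\frac{222 - 1828}{636 - 1796} - \frac{1668}{564}} = \frac{2679 + 216}{\frac{222 - 1828}{636 - 1796} - \frac{1668}{564}} = \frac{2895}{- \frac{1606}{-1160} - \frac{139}{47}} = \frac{2895}{\left(-1606\right) \left(- \frac{1}{1160}\right) - \frac{139}{47}} = \frac{2895}{\frac{803}{580} - \frac{139}{47}} = \frac{2895}{- \frac{42879}{27260}} = 2895 \left(- \frac{27260}{42879}\right) = - \frac{26305900}{14293}$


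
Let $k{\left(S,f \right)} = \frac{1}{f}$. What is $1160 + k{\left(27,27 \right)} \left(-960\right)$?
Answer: $\frac{10120}{9} \approx 1124.4$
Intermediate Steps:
$1160 + k{\left(27,27 \right)} \left(-960\right) = 1160 + \frac{1}{27} \left(-960\right) = 1160 - \frac{320}{9} = \frac{10120}{9}$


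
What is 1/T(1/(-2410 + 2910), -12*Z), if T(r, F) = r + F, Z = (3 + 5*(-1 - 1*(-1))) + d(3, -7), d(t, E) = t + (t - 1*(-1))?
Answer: -500/59999 ≈ -0.0083335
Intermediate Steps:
d(t, E) = 1 + 2*t (d(t, E) = t + (t + 1) = t + (1 + t) = 1 + 2*t)
Z = 10 (Z = (3 + 5*(-1 - 1*(-1))) + (1 + 2*3) = (3 + 5*(-1 + 1)) + (1 + 6) = (3 + 5*0) + 7 = (3 + 0) + 7 = 3 + 7 = 10)
T(r, F) = F + r
1/T(1/(-2410 + 2910), -12*Z) = 1/(-12*10 + 1/(-2410 + 2910)) = 1/(-120 + 1/500) = 1/(-59999/500) = -500/59999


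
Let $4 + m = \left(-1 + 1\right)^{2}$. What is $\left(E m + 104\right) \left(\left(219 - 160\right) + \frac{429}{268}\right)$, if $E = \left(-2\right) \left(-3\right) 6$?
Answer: $- \frac{162410}{67} \approx -2424.0$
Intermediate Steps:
$m = -4$ ($m = -4 + \left(-1 + 1\right)^{2} = -4 + 0^{2} = -4 + 0 = -4$)
$E = 36$ ($E = 6 \cdot 6 = 36$)
$\left(E m + 104\right) \left(\left(219 - 160\right) + \frac{429}{268}\right) = \left(36 \left(-4\right) + 104\right) \left(\left(219 - 160\right) + \frac{429}{268}\right) = \left(-144 + 104\right) \left(\left(219 - 160\right) + 429 \cdot \frac{1}{268}\right) = - 40 \left(59 + \frac{429}{268}\right) = \left(-40\right) \frac{16241}{268} = - \frac{162410}{67}$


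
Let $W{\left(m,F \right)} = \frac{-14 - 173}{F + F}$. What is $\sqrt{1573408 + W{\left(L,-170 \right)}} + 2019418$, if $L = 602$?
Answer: $2019418 + \frac{\sqrt{157340855}}{10} \approx 2.0207 \cdot 10^{6}$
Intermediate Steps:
$W{\left(m,F \right)} = - \frac{187}{2 F}$
$\sqrt{1573408 + W{\left(L,-170 \right)}} + 2019418 = \sqrt{1573408 - \frac{187}{2 \left(-170\right)}} + 2019418 = \sqrt{1573408 - - \frac{11}{20}} + 2019418 = \sqrt{1573408 + \frac{11}{20}} + 2019418 = \sqrt{\frac{31468171}{20}} + 2019418 = \frac{\sqrt{157340855}}{10} + 2019418 = 2019418 + \frac{\sqrt{157340855}}{10}$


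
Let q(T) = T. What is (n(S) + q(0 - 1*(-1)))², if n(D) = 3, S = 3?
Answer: 16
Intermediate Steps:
(n(S) + q(0 - 1*(-1)))² = (3 + (0 - 1*(-1)))² = (3 + (0 + 1))² = (3 + 1)² = 4² = 16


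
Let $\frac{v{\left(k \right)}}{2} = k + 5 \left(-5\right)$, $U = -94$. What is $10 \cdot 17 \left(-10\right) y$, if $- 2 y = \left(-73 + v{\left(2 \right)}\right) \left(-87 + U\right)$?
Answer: $18308150$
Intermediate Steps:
$v{\left(k \right)} = -50 + 2 k$ ($v{\left(k \right)} = 2 \left(k + 5 \left(-5\right)\right) = 2 \left(k - 25\right) = 2 \left(-25 + k\right) = -50 + 2 k$)
$y = - \frac{21539}{2}$ ($y = - \frac{\left(-73 + \left(-50 + 2 \cdot 2\right)\right) \left(-87 - 94\right)}{2} = - \frac{\left(-73 + \left(-50 + 4\right)\right) \left(-181\right)}{2} = - \frac{\left(-73 - 46\right) \left(-181\right)}{2} = - \frac{\left(-119\right) \left(-181\right)}{2} = \left(- \frac{1}{2}\right) 21539 = - \frac{21539}{2} \approx -10770.0$)
$10 \cdot 17 \left(-10\right) y = 10 \cdot 17 \left(-10\right) \left(- \frac{21539}{2}\right) = 170 \left(-10\right) \left(- \frac{21539}{2}\right) = \left(-1700\right) \left(- \frac{21539}{2}\right) = 18308150$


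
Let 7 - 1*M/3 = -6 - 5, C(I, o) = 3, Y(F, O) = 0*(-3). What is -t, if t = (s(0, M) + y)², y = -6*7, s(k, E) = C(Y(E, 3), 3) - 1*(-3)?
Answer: -1296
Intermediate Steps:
Y(F, O) = 0
M = 54 (M = 21 - 3*(-6 - 5) = 21 - 3*(-11) = 21 + 33 = 54)
s(k, E) = 6 (s(k, E) = 3 - 1*(-3) = 3 + 3 = 6)
y = -42
t = 1296 (t = (6 - 42)² = (-36)² = 1296)
-t = -1*1296 = -1296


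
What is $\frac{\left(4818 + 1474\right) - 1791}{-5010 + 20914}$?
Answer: $\frac{643}{2272} \approx 0.28301$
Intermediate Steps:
$\frac{\left(4818 + 1474\right) - 1791}{-5010 + 20914} = \frac{6292 - 1791}{15904} = 4501 \cdot \frac{1}{15904} = \frac{643}{2272}$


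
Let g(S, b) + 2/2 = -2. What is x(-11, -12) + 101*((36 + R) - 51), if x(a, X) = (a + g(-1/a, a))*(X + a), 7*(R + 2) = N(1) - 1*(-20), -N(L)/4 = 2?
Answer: -8553/7 ≈ -1221.9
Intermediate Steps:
N(L) = -8 (N(L) = -4*2 = -8)
g(S, b) = -3 (g(S, b) = -1 - 2 = -3)
R = -2/7 (R = -2 + (-8 - 1*(-20))/7 = -2 + (-8 + 20)/7 = -2 + (⅐)*12 = -2 + 12/7 = -2/7 ≈ -0.28571)
x(a, X) = (-3 + a)*(X + a) (x(a, X) = (a - 3)*(X + a) = (-3 + a)*(X + a))
x(-11, -12) + 101*((36 + R) - 51) = ((-11)² - 3*(-12) - 3*(-11) - 12*(-11)) + 101*((36 - 2/7) - 51) = (121 + 36 + 33 + 132) + 101*(250/7 - 51) = 322 + 101*(-107/7) = 322 - 10807/7 = -8553/7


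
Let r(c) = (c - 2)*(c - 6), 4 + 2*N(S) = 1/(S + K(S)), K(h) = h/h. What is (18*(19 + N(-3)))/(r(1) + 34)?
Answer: 201/26 ≈ 7.7308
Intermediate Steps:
K(h) = 1
N(S) = -2 + 1/(2*(1 + S)) (N(S) = -2 + 1/(2*(S + 1)) = -2 + 1/(2*(1 + S)))
r(c) = (-6 + c)*(-2 + c) (r(c) = (-2 + c)*(-6 + c) = (-6 + c)*(-2 + c))
(18*(19 + N(-3)))/(r(1) + 34) = (18*(19 + (-3 - 4*(-3))/(2*(1 - 3))))/((12 + 1**2 - 8*1) + 34) = (18*(19 + (1/2)*(-3 + 12)/(-2)))/((12 + 1 - 8) + 34) = (18*(19 + (1/2)*(-1/2)*9))/(5 + 34) = (18*(19 - 9/4))/39 = (18*(67/4))*(1/39) = (603/2)*(1/39) = 201/26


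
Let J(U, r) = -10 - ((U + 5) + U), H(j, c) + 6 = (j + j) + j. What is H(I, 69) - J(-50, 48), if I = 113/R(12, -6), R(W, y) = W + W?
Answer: -615/8 ≈ -76.875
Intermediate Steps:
R(W, y) = 2*W
I = 113/24 (I = 113/((2*12)) = 113/24 ≈ 4.7083)
H(j, c) = -6 + 3*j (H(j, c) = -6 + ((j + j) + j) = -6 + (2*j + j) = -6 + 3*j)
J(U, r) = -15 - 2*U (J(U, r) = -10 - ((5 + U) + U) = -10 - (5 + 2*U) = -10 + (-5 - 2*U) = -15 - 2*U)
H(I, 69) - J(-50, 48) = (-6 + 3*(113/24)) - (-15 - 2*(-50)) = (-6 + 113/8) - (-15 + 100) = 65/8 - 1*85 = 65/8 - 85 = -615/8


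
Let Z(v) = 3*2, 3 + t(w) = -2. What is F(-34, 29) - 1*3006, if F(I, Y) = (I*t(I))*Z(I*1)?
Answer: -1986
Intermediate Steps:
t(w) = -5 (t(w) = -3 - 2 = -5)
Z(v) = 6
F(I, Y) = -30*I (F(I, Y) = (I*(-5))*6 = -5*I*6 = -30*I)
F(-34, 29) - 1*3006 = -30*(-34) - 1*3006 = 1020 - 3006 = -1986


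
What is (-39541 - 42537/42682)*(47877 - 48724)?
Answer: 1429508579653/42682 ≈ 3.3492e+7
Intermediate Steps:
(-39541 - 42537/42682)*(47877 - 48724) = (-39541 - 42537*1/42682)*(-847) = (-39541 - 42537/42682)*(-847) = -1687731499/42682*(-847) = 1429508579653/42682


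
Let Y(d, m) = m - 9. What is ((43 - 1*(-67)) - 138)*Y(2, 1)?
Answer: 224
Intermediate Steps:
Y(d, m) = -9 + m
((43 - 1*(-67)) - 138)*Y(2, 1) = ((43 - 1*(-67)) - 138)*(-9 + 1) = ((43 + 67) - 138)*(-8) = (110 - 138)*(-8) = -28*(-8) = 224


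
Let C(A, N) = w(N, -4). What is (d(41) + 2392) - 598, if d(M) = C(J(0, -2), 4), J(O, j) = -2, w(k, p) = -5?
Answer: 1789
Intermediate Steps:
C(A, N) = -5
d(M) = -5
(d(41) + 2392) - 598 = (-5 + 2392) - 598 = 2387 - 598 = 1789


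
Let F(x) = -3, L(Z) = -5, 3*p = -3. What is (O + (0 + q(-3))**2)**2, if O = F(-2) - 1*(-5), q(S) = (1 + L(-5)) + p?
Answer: 729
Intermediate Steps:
p = -1 (p = (1/3)*(-3) = -1)
q(S) = -5 (q(S) = (1 - 5) - 1 = -4 - 1 = -5)
O = 2 (O = -3 - 1*(-5) = -3 + 5 = 2)
(O + (0 + q(-3))**2)**2 = (2 + (0 - 5)**2)**2 = (2 + (-5)**2)**2 = (2 + 25)**2 = 27**2 = 729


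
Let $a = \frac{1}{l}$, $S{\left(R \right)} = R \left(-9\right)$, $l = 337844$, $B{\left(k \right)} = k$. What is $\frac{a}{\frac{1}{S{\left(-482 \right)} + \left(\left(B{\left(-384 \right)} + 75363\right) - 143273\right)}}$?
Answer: $- \frac{15989}{84461} \approx -0.18931$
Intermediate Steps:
$S{\left(R \right)} = - 9 R$
$a = \frac{1}{337844} \approx 2.9599 \cdot 10^{-6}$
$\frac{a}{\frac{1}{S{\left(-482 \right)} + \left(\left(B{\left(-384 \right)} + 75363\right) - 143273\right)}} = \frac{1}{337844 \frac{1}{\left(-9\right) \left(-482\right) + \left(\left(-384 + 75363\right) - 143273\right)}} = \frac{1}{337844 \frac{1}{4338 + \left(74979 - 143273\right)}} = \frac{1}{337844 \frac{1}{4338 - 68294}} = \frac{1}{337844 \frac{1}{-63956}} = \frac{1}{337844 \left(- \frac{1}{63956}\right)} = \frac{1}{337844} \left(-63956\right) = - \frac{15989}{84461}$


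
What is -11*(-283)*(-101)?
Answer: -314413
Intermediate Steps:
-11*(-283)*(-101) = 3113*(-101) = -314413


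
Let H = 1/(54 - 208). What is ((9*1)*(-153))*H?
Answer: 1377/154 ≈ 8.9416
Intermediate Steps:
H = -1/154 (H = 1/(-154) = -1/154 ≈ -0.0064935)
((9*1)*(-153))*H = ((9*1)*(-153))*(-1/154) = (9*(-153))*(-1/154) = -1377*(-1/154) = 1377/154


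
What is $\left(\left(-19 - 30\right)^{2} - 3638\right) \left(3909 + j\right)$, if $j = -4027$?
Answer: $145966$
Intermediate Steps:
$\left(\left(-19 - 30\right)^{2} - 3638\right) \left(3909 + j\right) = \left(\left(-19 - 30\right)^{2} - 3638\right) \left(3909 - 4027\right) = \left(\left(-49\right)^{2} - 3638\right) \left(-118\right) = \left(2401 - 3638\right) \left(-118\right) = \left(-1237\right) \left(-118\right) = 145966$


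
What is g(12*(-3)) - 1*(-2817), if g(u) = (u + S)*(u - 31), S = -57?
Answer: 9048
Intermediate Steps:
g(u) = (-57 + u)*(-31 + u) (g(u) = (u - 57)*(u - 31) = (-57 + u)*(-31 + u))
g(12*(-3)) - 1*(-2817) = (1767 + (12*(-3))**2 - 1056*(-3)) - 1*(-2817) = (1767 + (-36)**2 - 88*(-36)) + 2817 = (1767 + 1296 + 3168) + 2817 = 6231 + 2817 = 9048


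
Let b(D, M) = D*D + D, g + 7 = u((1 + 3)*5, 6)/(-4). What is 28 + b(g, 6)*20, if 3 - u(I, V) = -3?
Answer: 1303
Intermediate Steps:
u(I, V) = 6 (u(I, V) = 3 - 1*(-3) = 3 + 3 = 6)
g = -17/2 (g = -7 + 6/(-4) = -7 + 6*(-¼) = -7 - 3/2 = -17/2 ≈ -8.5000)
b(D, M) = D + D² (b(D, M) = D² + D = D + D²)
28 + b(g, 6)*20 = 28 - 17*(1 - 17/2)/2*20 = 28 - 17/2*(-15/2)*20 = 28 + (255/4)*20 = 28 + 1275 = 1303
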